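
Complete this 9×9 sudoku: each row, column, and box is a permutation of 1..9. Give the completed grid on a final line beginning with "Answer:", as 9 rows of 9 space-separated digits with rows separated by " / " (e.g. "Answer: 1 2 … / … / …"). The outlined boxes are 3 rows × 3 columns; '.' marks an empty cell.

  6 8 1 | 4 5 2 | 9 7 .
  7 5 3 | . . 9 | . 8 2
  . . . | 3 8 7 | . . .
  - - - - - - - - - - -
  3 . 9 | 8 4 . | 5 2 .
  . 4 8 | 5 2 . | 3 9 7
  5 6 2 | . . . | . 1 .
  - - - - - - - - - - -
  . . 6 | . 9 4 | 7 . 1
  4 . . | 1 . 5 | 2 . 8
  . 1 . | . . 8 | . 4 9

Step 1. [r2c7∈{1,4,6}] row 2 places 4 nowhere but r2c7, so r2c7=4.
Step 2. [r9c1∈{2}] only 2 remains possible at r9c1 ⇒ r9c1=2.
Step 3. [r9c7∈{6}] r9c7's peers cover all but 6 ⇒ r9c7=6.
Step 4. [r9c4∈{7}] r9c4's peers cover all but 7. So r9c4=7.
Step 5. [r8c8∈{3}] r8c8 is down to just 3, so r8c8=3.
Step 6. [r5c6∈{1,6}] in row 5, 6 fits only at r5c6. So r5c6=6.
Step 7. [r3c8∈{5,6}] in col 8, 6 fits only at r3c8. So r3c8=6.
Step 8. [r8c2∈{7,9}] 9 has one home in row 8: r8c2, so r8c2=9.
Step 9. [r8c5∈{6}] nothing but 6 survives at r8c5, so r8c5=6.
Step 10. [r6c6∈{3}] r6c6 has the single candidate 3 ⇒ r6c6=3.
Step 11. [r4c2∈{7}] r4c2 is down to just 7 ⇒ r4c2=7.
Step 12. [r1c9∈{3}] nothing but 3 survives at r1c9. So r1c9=3.
Step 13. [r2c4∈{6}] r2c4's peers cover all but 6, so r2c4=6.
Step 14. [r9c5∈{3}] only 3 remains possible at r9c5, so r9c5=3.
Step 15. [r6c4∈{9}] r6c4's peers cover all but 9, so r6c4=9.
Step 16. [r3c2∈{2}] nothing but 2 survives at r3c2. So r3c2=2.
Step 17. [r7c2∈{3}] r7c2 has the single candidate 3 ⇒ r7c2=3.
Step 18. [r8c3∈{7}] r8c3's peers cover all but 7, so r8c3=7.
Step 19. [r5c1∈{1}] r5c1 has the single candidate 1 ⇒ r5c1=1.
Step 20. [r7c4∈{2}] r7c4 has the single candidate 2, so r7c4=2.
Step 21. [r3c7∈{1}] r3c7's peers cover all but 1 ⇒ r3c7=1.
Step 22. [r6c5∈{7}] nothing but 7 survives at r6c5, so r6c5=7.
Step 23. [r4c9∈{6}] r4c9 is down to just 6 ⇒ r4c9=6.
Step 24. [r3c1∈{9}] nothing but 9 survives at r3c1 ⇒ r3c1=9.
Step 25. [r3c3∈{4}] only 4 remains possible at r3c3, so r3c3=4.
Step 26. [r7c8∈{5}] nothing but 5 survives at r7c8, so r7c8=5.
Step 27. [r6c7∈{8}] r6c7 has the single candidate 8. So r6c7=8.
Step 28. [r7c1∈{8}] nothing but 8 survives at r7c1, so r7c1=8.
Step 29. [r6c9∈{4}] r6c9 is down to just 4. So r6c9=4.
Step 30. [r9c3∈{5}] only 5 remains possible at r9c3, so r9c3=5.
Step 31. [r3c9∈{5}] r3c9's peers cover all but 5 ⇒ r3c9=5.
Step 32. [r4c6∈{1}] only 1 remains possible at r4c6, so r4c6=1.
Step 33. [r2c5∈{1}] r2c5's peers cover all but 1, so r2c5=1.

Answer: 6 8 1 4 5 2 9 7 3 / 7 5 3 6 1 9 4 8 2 / 9 2 4 3 8 7 1 6 5 / 3 7 9 8 4 1 5 2 6 / 1 4 8 5 2 6 3 9 7 / 5 6 2 9 7 3 8 1 4 / 8 3 6 2 9 4 7 5 1 / 4 9 7 1 6 5 2 3 8 / 2 1 5 7 3 8 6 4 9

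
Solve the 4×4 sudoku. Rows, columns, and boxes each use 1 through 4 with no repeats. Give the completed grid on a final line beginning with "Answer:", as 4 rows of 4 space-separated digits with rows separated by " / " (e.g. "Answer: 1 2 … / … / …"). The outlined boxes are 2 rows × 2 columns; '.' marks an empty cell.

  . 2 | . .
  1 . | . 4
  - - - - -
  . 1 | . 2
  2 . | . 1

Step 1. [r1c4∈{3}] r1c4's peers cover all but 3. So r1c4=3.
Step 2. [r4c2∈{3,4}] 4 has one home in col 2: r4c2. So r4c2=4.
Step 3. [r4c3∈{3}] r4c3 is down to just 3 ⇒ r4c3=3.
Step 4. [r1c3∈{1}] only 1 remains possible at r1c3, so r1c3=1.
Step 5. [r1c1∈{4}] nothing but 4 survives at r1c1 ⇒ r1c1=4.
Step 6. [r3c3∈{4}] nothing but 4 survives at r3c3 ⇒ r3c3=4.
Step 7. [r3c1∈{3}] r3c1 is down to just 3, so r3c1=3.
Step 8. [r2c2∈{3}] only 3 remains possible at r2c2, so r2c2=3.
Step 9. [r2c3∈{2}] nothing but 2 survives at r2c3 ⇒ r2c3=2.

Answer: 4 2 1 3 / 1 3 2 4 / 3 1 4 2 / 2 4 3 1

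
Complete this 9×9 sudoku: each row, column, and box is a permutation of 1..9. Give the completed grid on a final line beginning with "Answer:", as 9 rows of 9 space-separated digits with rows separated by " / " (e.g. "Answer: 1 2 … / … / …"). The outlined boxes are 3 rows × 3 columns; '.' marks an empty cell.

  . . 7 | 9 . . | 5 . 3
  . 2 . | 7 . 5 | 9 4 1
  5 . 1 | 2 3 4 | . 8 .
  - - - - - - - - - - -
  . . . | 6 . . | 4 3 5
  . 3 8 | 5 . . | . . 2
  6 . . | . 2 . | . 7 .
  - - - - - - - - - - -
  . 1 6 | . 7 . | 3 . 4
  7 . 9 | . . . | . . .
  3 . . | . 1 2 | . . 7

Step 1. [r6c4∈{1,3,4,8}] r6c4 is the only open cell in col 4 admitting 1, so r6c4=1.
Step 2. [r7c4∈{8}] r7c4's peers cover all but 8 ⇒ r7c4=8.
Step 3. [r8c7∈{1,2,6,8}] col 7 places 2 nowhere but r8c7 ⇒ r8c7=2.
Step 4. [r2c5∈{6,8}] r2c5 is the only open cell in row 2 admitting 6 ⇒ r2c5=6.
Step 5. [r9c8∈{5,6,9}] 9 has one home in row 9: r9c8. So r9c8=9.
Step 6. [r9c7∈{6,8}] row 9 places 6 nowhere but r9c7 ⇒ r9c7=6.
Step 7. [r9c2∈{4,5,8}] 8 has one home in row 9: r9c2 ⇒ r9c2=8.
Step 8. [r9c3∈{4,5}] in row 9, 5 fits only at r9c3. So r9c3=5.
Step 9. [r8c2∈{4}] r8c2 has the single candidate 4. So r8c2=4.
Step 10. [r3c2∈{6,9}] 9 has one home in row 3: r3c2 ⇒ r3c2=9.
Step 11. [r1c5∈{8}] r1c5's peers cover all but 8. So r1c5=8.
Step 12. [r4c5∈{9}] nothing but 9 survives at r4c5, so r4c5=9.
Step 13. [r5c7∈{1}] r5c7 is down to just 1 ⇒ r5c7=1.
Step 14. [r6c7∈{8}] nothing but 8 survives at r6c7 ⇒ r6c7=8.
Step 15. [r5c5∈{4}] only 4 remains possible at r5c5, so r5c5=4.
Step 16. [r8c4∈{3}] r8c4's peers cover all but 3, so r8c4=3.
Step 17. [r3c9∈{6}] r3c9 is down to just 6. So r3c9=6.
Step 18. [r4c1∈{1,2}] across row 4, 1 lands solely at r4c1. So r4c1=1.
Step 19. [r4c6∈{7,8}] r4c6 is the only open cell in row 4 admitting 8 ⇒ r4c6=8.
Step 20. [r8c5∈{5}] r8c5's peers cover all but 5, so r8c5=5.
Step 21. [r2c3∈{3}] only 3 remains possible at r2c3, so r2c3=3.
Step 22. [r1c2∈{6}] r1c2 has the single candidate 6. So r1c2=6.
Step 23. [r5c8∈{6}] r5c8's peers cover all but 6. So r5c8=6.
Step 24. [r6c3∈{4}] r6c3 is down to just 4 ⇒ r6c3=4.
Step 25. [r4c2∈{7}] r4c2's peers cover all but 7. So r4c2=7.
Step 26. [r7c1∈{2}] r7c1 has the single candidate 2. So r7c1=2.
Step 27. [r7c6∈{9}] only 9 remains possible at r7c6, so r7c6=9.
Step 28. [r4c3∈{2}] r4c3 is down to just 2, so r4c3=2.
Step 29. [r8c8∈{1}] r8c8 is down to just 1, so r8c8=1.
Step 30. [r9c4∈{4}] nothing but 4 survives at r9c4. So r9c4=4.
Step 31. [r7c8∈{5}] r7c8 is down to just 5. So r7c8=5.
Step 32. [r8c9∈{8}] r8c9's peers cover all but 8. So r8c9=8.
Step 33. [r6c9∈{9}] r6c9's peers cover all but 9, so r6c9=9.
Step 34. [r3c7∈{7}] nothing but 7 survives at r3c7. So r3c7=7.
Step 35. [r1c8∈{2}] r1c8 has the single candidate 2 ⇒ r1c8=2.
Step 36. [r6c6∈{3}] nothing but 3 survives at r6c6. So r6c6=3.
Step 37. [r5c6∈{7}] only 7 remains possible at r5c6, so r5c6=7.
Step 38. [r5c1∈{9}] only 9 remains possible at r5c1 ⇒ r5c1=9.
Step 39. [r1c6∈{1}] r1c6 has the single candidate 1 ⇒ r1c6=1.
Step 40. [r8c6∈{6}] r8c6 has the single candidate 6. So r8c6=6.
Step 41. [r6c2∈{5}] r6c2 has the single candidate 5 ⇒ r6c2=5.
Step 42. [r1c1∈{4}] only 4 remains possible at r1c1, so r1c1=4.
Step 43. [r2c1∈{8}] only 8 remains possible at r2c1, so r2c1=8.

Answer: 4 6 7 9 8 1 5 2 3 / 8 2 3 7 6 5 9 4 1 / 5 9 1 2 3 4 7 8 6 / 1 7 2 6 9 8 4 3 5 / 9 3 8 5 4 7 1 6 2 / 6 5 4 1 2 3 8 7 9 / 2 1 6 8 7 9 3 5 4 / 7 4 9 3 5 6 2 1 8 / 3 8 5 4 1 2 6 9 7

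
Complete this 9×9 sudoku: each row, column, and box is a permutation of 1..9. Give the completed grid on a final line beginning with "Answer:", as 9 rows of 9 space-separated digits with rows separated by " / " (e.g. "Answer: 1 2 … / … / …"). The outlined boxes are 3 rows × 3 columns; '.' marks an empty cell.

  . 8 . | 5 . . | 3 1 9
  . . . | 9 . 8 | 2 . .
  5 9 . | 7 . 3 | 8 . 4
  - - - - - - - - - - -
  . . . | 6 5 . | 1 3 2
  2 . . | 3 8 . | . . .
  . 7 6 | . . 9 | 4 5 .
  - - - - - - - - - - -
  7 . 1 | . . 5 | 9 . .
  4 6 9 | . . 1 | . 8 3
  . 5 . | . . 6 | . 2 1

Step 1. [r4c2∈{4}] nothing but 4 survives at r4c2. So r4c2=4.
Step 2. [r3c8∈{6}] r3c8 has the single candidate 6, so r3c8=6.
Step 3. [r6c1∈{1,3,8}] in row 6, 3 fits only at r6c1. So r6c1=3.
Step 4. [r1c6∈{2,4}] in col 6, 2 fits only at r1c6. So r1c6=2.
Step 5. [r8c4∈{2}] only 2 remains possible at r8c4, so r8c4=2.
Step 6. [r9c1∈{8}] r9c1 has the single candidate 8, so r9c1=8.
Step 7. [r9c3∈{3}] nothing but 3 survives at r9c3. So r9c3=3.
Step 8. [r2c8∈{7}] r2c8 is down to just 7 ⇒ r2c8=7.
Step 9. [r9c7∈{7}] r9c7's peers cover all but 7, so r9c7=7.
Step 10. [r2c1∈{1,6}] across col 1, 1 lands solely at r2c1, so r2c1=1.
Step 11. [r9c4∈{4}] only 4 remains possible at r9c4, so r9c4=4.
Step 12. [r5c9∈{6,7}] 7 has one home in col 9: r5c9, so r5c9=7.
Step 13. [r2c5∈{4,6}] row 2 places 6 nowhere but r2c5, so r2c5=6.
Step 14. [r3c5∈{1}] nothing but 1 survives at r3c5, so r3c5=1.
Step 15. [r2c3∈{4}] nothing but 4 survives at r2c3, so r2c3=4.
Step 16. [r7c9∈{6}] r7c9's peers cover all but 6, so r7c9=6.
Step 17. [r5c8∈{9}] r5c8's peers cover all but 9. So r5c8=9.
Step 18. [r6c5∈{2}] r6c5 is down to just 2 ⇒ r6c5=2.
Step 19. [r3c3∈{2}] r3c3's peers cover all but 2, so r3c3=2.
Step 20. [r2c9∈{5}] r2c9 has the single candidate 5. So r2c9=5.
Step 21. [r7c4∈{8}] r7c4 has the single candidate 8 ⇒ r7c4=8.
Step 22. [r5c7∈{6}] r5c7's peers cover all but 6. So r5c7=6.
Step 23. [r1c1∈{6}] nothing but 6 survives at r1c1 ⇒ r1c1=6.
Step 24. [r1c5∈{4}] r1c5 has the single candidate 4. So r1c5=4.
Step 25. [r9c5∈{9}] r9c5 has the single candidate 9, so r9c5=9.
Step 26. [r4c3∈{8}] only 8 remains possible at r4c3 ⇒ r4c3=8.
Step 27. [r1c3∈{7}] r1c3 has the single candidate 7, so r1c3=7.
Step 28. [r6c9∈{8}] nothing but 8 survives at r6c9 ⇒ r6c9=8.
Step 29. [r2c2∈{3}] r2c2 is down to just 3, so r2c2=3.
Step 30. [r6c4∈{1}] r6c4 has the single candidate 1 ⇒ r6c4=1.
Step 31. [r4c6∈{7}] nothing but 7 survives at r4c6 ⇒ r4c6=7.
Step 32. [r7c8∈{4}] nothing but 4 survives at r7c8, so r7c8=4.
Step 33. [r4c1∈{9}] r4c1 has the single candidate 9, so r4c1=9.
Step 34. [r8c5∈{7}] only 7 remains possible at r8c5. So r8c5=7.
Step 35. [r7c5∈{3}] only 3 remains possible at r7c5 ⇒ r7c5=3.
Step 36. [r7c2∈{2}] only 2 remains possible at r7c2, so r7c2=2.
Step 37. [r5c3∈{5}] r5c3 has the single candidate 5 ⇒ r5c3=5.
Step 38. [r8c7∈{5}] r8c7's peers cover all but 5, so r8c7=5.
Step 39. [r5c6∈{4}] r5c6 is down to just 4 ⇒ r5c6=4.
Step 40. [r5c2∈{1}] r5c2 has the single candidate 1 ⇒ r5c2=1.

Answer: 6 8 7 5 4 2 3 1 9 / 1 3 4 9 6 8 2 7 5 / 5 9 2 7 1 3 8 6 4 / 9 4 8 6 5 7 1 3 2 / 2 1 5 3 8 4 6 9 7 / 3 7 6 1 2 9 4 5 8 / 7 2 1 8 3 5 9 4 6 / 4 6 9 2 7 1 5 8 3 / 8 5 3 4 9 6 7 2 1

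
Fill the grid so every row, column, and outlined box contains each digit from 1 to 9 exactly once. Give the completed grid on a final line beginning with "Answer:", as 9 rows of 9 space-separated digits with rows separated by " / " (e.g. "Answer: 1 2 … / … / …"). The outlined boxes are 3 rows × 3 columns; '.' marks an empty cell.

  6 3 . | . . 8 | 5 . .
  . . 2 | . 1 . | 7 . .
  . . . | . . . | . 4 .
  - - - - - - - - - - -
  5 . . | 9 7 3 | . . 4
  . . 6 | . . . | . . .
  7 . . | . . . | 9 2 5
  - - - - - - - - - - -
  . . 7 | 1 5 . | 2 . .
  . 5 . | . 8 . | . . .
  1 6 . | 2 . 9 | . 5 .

Step 1. [r6c3∈{1,3,4,8}] row 6 places 3 nowhere but r6c3. So r6c3=3.
Step 2. [r3c2∈{1,7,8,9}] in col 2, 7 fits only at r3c2. So r3c2=7.
Step 3. [r8c6∈{4,6,7}] r8c6 is the only open cell in col 6 admitting 7. So r8c6=7.
Step 4. [r3c3∈{1,5,8,9}] across col 3, 5 lands solely at r3c3 ⇒ r3c3=5.
Step 5. [r1c3∈{1,4,9}] 1 has one home in box 1: r1c3 ⇒ r1c3=1.
Step 6. [r1c8∈{9}] only 9 remains possible at r1c8, so r1c8=9.
Step 7. [r4c3∈{8}] r4c3 is down to just 8, so r4c3=8.
Step 8. [r9c3∈{4}] r9c3 has the single candidate 4. So r9c3=4.
Step 9. [r7c6∈{4,6}] row 7 places 4 nowhere but r7c6 ⇒ r7c6=4.
Step 10. [r8c4∈{3,6}] 6 has one home in box 8: r8c4, so r8c4=6.
Step 11. [r5c8∈{1,3,7,8}] in col 8, 7 fits only at r5c8 ⇒ r5c8=7.
Step 12. [r3c4∈{3}] r3c4 has the single candidate 3 ⇒ r3c4=3.
Step 13. [r8c3∈{9}] nothing but 9 survives at r8c3. So r8c3=9.
Step 14. [r7c2∈{8}] r7c2 has the single candidate 8 ⇒ r7c2=8.
Step 15. [r2c8∈{3,6,8}] 8 has one home in col 8: r2c8, so r2c8=8.
Step 16. [r2c9∈{3,6}] 3 has one home in row 2: r2c9 ⇒ r2c9=3.
Step 17. [r5c7∈{1,3,8}] in row 5, 3 fits only at r5c7, so r5c7=3.
Step 18. [r8c9∈{1}] nothing but 1 survives at r8c9, so r8c9=1.
Step 19. [r2c6∈{5,6}] across row 2, 6 lands solely at r2c6. So r2c6=6.
Step 20. [r3c6∈{2}] nothing but 2 survives at r3c6. So r3c6=2.
Step 21. [r1c5∈{4}] r1c5 is down to just 4 ⇒ r1c5=4.
Step 22. [r4c2∈{1,2}] 2 has one home in row 4: r4c2, so r4c2=2.
Step 23. [r5c6∈{1,5}] 5 has one home in col 6: r5c6. So r5c6=5.
Step 24. [r5c2∈{1,4,9}] r5c2 is the only open cell in row 5 admitting 1. So r5c2=1.
Step 25. [r2c2∈{4,9}] in col 2, 9 fits only at r2c2, so r2c2=9.
Step 26. [r8c8∈{3}] nothing but 3 survives at r8c8 ⇒ r8c8=3.
Step 27. [r7c8∈{6}] nothing but 6 survives at r7c8. So r7c8=6.
Step 28. [r6c2∈{4}] only 4 remains possible at r6c2, so r6c2=4.
Step 29. [r5c9∈{8}] r5c9 is down to just 8 ⇒ r5c9=8.
Step 30. [r3c7∈{1,6}] row 3 places 1 nowhere but r3c7 ⇒ r3c7=1.
Step 31. [r9c5∈{3}] only 3 remains possible at r9c5 ⇒ r9c5=3.
Step 32. [r1c4∈{7}] r1c4 has the single candidate 7, so r1c4=7.
Step 33. [r6c5∈{6}] only 6 remains possible at r6c5, so r6c5=6.
Step 34. [r9c9∈{7}] nothing but 7 survives at r9c9, so r9c9=7.
Step 35. [r4c8∈{1}] r4c8 has the single candidate 1, so r4c8=1.
Step 36. [r6c6∈{1}] r6c6 is down to just 1. So r6c6=1.
Step 37. [r7c1∈{3}] r7c1 has the single candidate 3 ⇒ r7c1=3.
Step 38. [r3c9∈{6}] only 6 remains possible at r3c9. So r3c9=6.
Step 39. [r5c1∈{9}] only 9 remains possible at r5c1. So r5c1=9.
Step 40. [r5c5∈{2}] r5c5's peers cover all but 2 ⇒ r5c5=2.
Step 41. [r7c9∈{9}] only 9 remains possible at r7c9. So r7c9=9.
Step 42. [r5c4∈{4}] r5c4 has the single candidate 4, so r5c4=4.
Step 43. [r3c1∈{8}] only 8 remains possible at r3c1. So r3c1=8.
Step 44. [r2c4∈{5}] only 5 remains possible at r2c4. So r2c4=5.
Step 45. [r2c1∈{4}] r2c1's peers cover all but 4, so r2c1=4.
Step 46. [r3c5∈{9}] r3c5 is down to just 9, so r3c5=9.
Step 47. [r6c4∈{8}] r6c4's peers cover all but 8. So r6c4=8.
Step 48. [r1c9∈{2}] only 2 remains possible at r1c9 ⇒ r1c9=2.
Step 49. [r4c7∈{6}] r4c7 has the single candidate 6 ⇒ r4c7=6.
Step 50. [r8c1∈{2}] only 2 remains possible at r8c1. So r8c1=2.
Step 51. [r8c7∈{4}] r8c7 is down to just 4, so r8c7=4.
Step 52. [r9c7∈{8}] r9c7 has the single candidate 8, so r9c7=8.

Answer: 6 3 1 7 4 8 5 9 2 / 4 9 2 5 1 6 7 8 3 / 8 7 5 3 9 2 1 4 6 / 5 2 8 9 7 3 6 1 4 / 9 1 6 4 2 5 3 7 8 / 7 4 3 8 6 1 9 2 5 / 3 8 7 1 5 4 2 6 9 / 2 5 9 6 8 7 4 3 1 / 1 6 4 2 3 9 8 5 7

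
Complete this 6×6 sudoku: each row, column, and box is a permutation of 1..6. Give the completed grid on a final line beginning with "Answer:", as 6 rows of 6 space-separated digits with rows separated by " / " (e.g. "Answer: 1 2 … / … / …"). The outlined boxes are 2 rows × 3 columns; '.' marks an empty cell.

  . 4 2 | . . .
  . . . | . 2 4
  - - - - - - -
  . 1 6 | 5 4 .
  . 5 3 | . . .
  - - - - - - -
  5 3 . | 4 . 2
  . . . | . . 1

Step 1. [r2c2∈{6}] nothing but 6 survives at r2c2, so r2c2=6.
Step 2. [r6c1∈{2,4,6}] r6c1 is the only open cell in col 1 admitting 6 ⇒ r6c1=6.
Step 3. [r4c6∈{6}] nothing but 6 survives at r4c6, so r4c6=6.
Step 4. [r6c4∈{3}] r6c4 has the single candidate 3. So r6c4=3.
Step 5. [r2c4∈{1}] r2c4's peers cover all but 1 ⇒ r2c4=1.
Step 6. [r1c5∈{3,5,6}] r1c5 is the only open cell in col 5 admitting 3 ⇒ r1c5=3.
Step 7. [r3c1∈{2}] only 2 remains possible at r3c1 ⇒ r3c1=2.
Step 8. [r1c4∈{6}] r1c4's peers cover all but 6 ⇒ r1c4=6.
Step 9. [r2c1∈{3}] only 3 remains possible at r2c1. So r2c1=3.
Step 10. [r5c5∈{6}] r5c5 has the single candidate 6. So r5c5=6.
Step 11. [r6c2∈{2}] nothing but 2 survives at r6c2. So r6c2=2.
Step 12. [r6c3∈{4}] r6c3's peers cover all but 4. So r6c3=4.
Step 13. [r5c3∈{1}] r5c3's peers cover all but 1 ⇒ r5c3=1.
Step 14. [r1c6∈{5}] r1c6 has the single candidate 5 ⇒ r1c6=5.
Step 15. [r1c1∈{1}] only 1 remains possible at r1c1 ⇒ r1c1=1.
Step 16. [r4c5∈{1}] only 1 remains possible at r4c5 ⇒ r4c5=1.
Step 17. [r2c3∈{5}] r2c3 has the single candidate 5. So r2c3=5.
Step 18. [r3c6∈{3}] r3c6 has the single candidate 3, so r3c6=3.
Step 19. [r6c5∈{5}] only 5 remains possible at r6c5, so r6c5=5.
Step 20. [r4c4∈{2}] only 2 remains possible at r4c4, so r4c4=2.
Step 21. [r4c1∈{4}] only 4 remains possible at r4c1, so r4c1=4.

Answer: 1 4 2 6 3 5 / 3 6 5 1 2 4 / 2 1 6 5 4 3 / 4 5 3 2 1 6 / 5 3 1 4 6 2 / 6 2 4 3 5 1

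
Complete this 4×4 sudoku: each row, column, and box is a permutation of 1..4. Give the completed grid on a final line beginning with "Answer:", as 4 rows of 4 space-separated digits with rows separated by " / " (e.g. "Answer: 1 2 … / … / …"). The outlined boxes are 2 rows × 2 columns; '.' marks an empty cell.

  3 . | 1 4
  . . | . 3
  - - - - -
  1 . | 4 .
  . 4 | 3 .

Step 1. [r1c2∈{2}] only 2 remains possible at r1c2. So r1c2=2.
Step 2. [r3c4∈{2}] r3c4 is down to just 2. So r3c4=2.
Step 3. [r4c1∈{2}] r4c1 is down to just 2 ⇒ r4c1=2.
Step 4. [r4c4∈{1}] nothing but 1 survives at r4c4 ⇒ r4c4=1.
Step 5. [r2c1∈{4}] nothing but 4 survives at r2c1. So r2c1=4.
Step 6. [r3c2∈{3}] r3c2's peers cover all but 3 ⇒ r3c2=3.
Step 7. [r2c2∈{1}] nothing but 1 survives at r2c2 ⇒ r2c2=1.
Step 8. [r2c3∈{2}] only 2 remains possible at r2c3. So r2c3=2.

Answer: 3 2 1 4 / 4 1 2 3 / 1 3 4 2 / 2 4 3 1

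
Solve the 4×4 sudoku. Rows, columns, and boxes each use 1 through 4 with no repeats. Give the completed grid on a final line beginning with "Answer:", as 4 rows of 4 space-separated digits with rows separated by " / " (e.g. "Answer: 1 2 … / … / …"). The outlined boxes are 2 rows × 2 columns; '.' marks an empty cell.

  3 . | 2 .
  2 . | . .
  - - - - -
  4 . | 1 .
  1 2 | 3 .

Step 1. [r2c3∈{4}] only 4 remains possible at r2c3. So r2c3=4.
Step 2. [r1c4∈{1}] nothing but 1 survives at r1c4. So r1c4=1.
Step 3. [r1c2∈{4}] nothing but 4 survives at r1c2, so r1c2=4.
Step 4. [r2c4∈{3}] r2c4 has the single candidate 3 ⇒ r2c4=3.
Step 5. [r3c4∈{2}] nothing but 2 survives at r3c4. So r3c4=2.
Step 6. [r4c4∈{4}] nothing but 4 survives at r4c4 ⇒ r4c4=4.
Step 7. [r3c2∈{3}] r3c2 is down to just 3. So r3c2=3.
Step 8. [r2c2∈{1}] r2c2's peers cover all but 1 ⇒ r2c2=1.

Answer: 3 4 2 1 / 2 1 4 3 / 4 3 1 2 / 1 2 3 4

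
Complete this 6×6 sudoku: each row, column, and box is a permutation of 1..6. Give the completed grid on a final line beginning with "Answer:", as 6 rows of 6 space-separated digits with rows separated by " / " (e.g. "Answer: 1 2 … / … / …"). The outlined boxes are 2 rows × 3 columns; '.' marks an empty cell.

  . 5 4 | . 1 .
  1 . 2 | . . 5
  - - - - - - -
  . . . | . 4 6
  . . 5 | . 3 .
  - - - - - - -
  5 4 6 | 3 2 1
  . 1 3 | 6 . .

Step 1. [r4c6∈{2}] r4c6 has the single candidate 2. So r4c6=2.
Step 2. [r1c1∈{3,6}] 6 has one home in row 1: r1c1 ⇒ r1c1=6.
Step 3. [r3c1∈{2,3}] r3c1 is the only open cell in col 1 admitting 3 ⇒ r3c1=3.
Step 4. [r4c4∈{1}] nothing but 1 survives at r4c4, so r4c4=1.
Step 5. [r4c1∈{4}] r4c1's peers cover all but 4, so r4c1=4.
Step 6. [r6c5∈{5}] r6c5 is down to just 5. So r6c5=5.
Step 7. [r6c6∈{4}] only 4 remains possible at r6c6. So r6c6=4.
Step 8. [r1c6∈{3}] r1c6 has the single candidate 3 ⇒ r1c6=3.
Step 9. [r2c4∈{4}] r2c4 is down to just 4. So r2c4=4.
Step 10. [r3c3∈{1}] r3c3 is down to just 1, so r3c3=1.
Step 11. [r3c4∈{5}] r3c4 has the single candidate 5, so r3c4=5.
Step 12. [r6c1∈{2}] r6c1 is down to just 2. So r6c1=2.
Step 13. [r1c4∈{2}] only 2 remains possible at r1c4 ⇒ r1c4=2.
Step 14. [r3c2∈{2}] r3c2 has the single candidate 2, so r3c2=2.
Step 15. [r2c5∈{6}] r2c5's peers cover all but 6, so r2c5=6.
Step 16. [r2c2∈{3}] nothing but 3 survives at r2c2. So r2c2=3.
Step 17. [r4c2∈{6}] nothing but 6 survives at r4c2. So r4c2=6.

Answer: 6 5 4 2 1 3 / 1 3 2 4 6 5 / 3 2 1 5 4 6 / 4 6 5 1 3 2 / 5 4 6 3 2 1 / 2 1 3 6 5 4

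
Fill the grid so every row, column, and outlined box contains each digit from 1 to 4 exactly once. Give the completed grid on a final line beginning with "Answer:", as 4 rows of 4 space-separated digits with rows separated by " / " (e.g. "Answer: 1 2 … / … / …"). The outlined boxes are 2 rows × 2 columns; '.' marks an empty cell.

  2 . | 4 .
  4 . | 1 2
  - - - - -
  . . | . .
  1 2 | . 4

Step 1. [r3c1∈{3}] r3c1 is down to just 3, so r3c1=3.
Step 2. [r1c4∈{3}] r1c4's peers cover all but 3 ⇒ r1c4=3.
Step 3. [r4c3∈{3}] r4c3's peers cover all but 3, so r4c3=3.
Step 4. [r2c2∈{3}] r2c2 is down to just 3 ⇒ r2c2=3.
Step 5. [r3c4∈{1}] nothing but 1 survives at r3c4, so r3c4=1.
Step 6. [r3c3∈{2}] r3c3 is down to just 2 ⇒ r3c3=2.
Step 7. [r3c2∈{4}] nothing but 4 survives at r3c2. So r3c2=4.
Step 8. [r1c2∈{1}] r1c2's peers cover all but 1 ⇒ r1c2=1.

Answer: 2 1 4 3 / 4 3 1 2 / 3 4 2 1 / 1 2 3 4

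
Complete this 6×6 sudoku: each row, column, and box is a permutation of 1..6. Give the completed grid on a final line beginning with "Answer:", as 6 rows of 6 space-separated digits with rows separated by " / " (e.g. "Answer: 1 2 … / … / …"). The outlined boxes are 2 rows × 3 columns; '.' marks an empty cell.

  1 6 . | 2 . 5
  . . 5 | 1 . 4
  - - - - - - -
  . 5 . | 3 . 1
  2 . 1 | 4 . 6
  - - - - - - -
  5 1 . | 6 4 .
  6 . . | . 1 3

Step 1. [r2c1∈{3}] r2c1's peers cover all but 3 ⇒ r2c1=3.
Step 2. [r1c3∈{4}] r1c3 is down to just 4 ⇒ r1c3=4.
Step 3. [r6c3∈{2}] only 2 remains possible at r6c3 ⇒ r6c3=2.
Step 4. [r2c2∈{2}] r2c2's peers cover all but 2 ⇒ r2c2=2.
Step 5. [r4c5∈{5}] only 5 remains possible at r4c5 ⇒ r4c5=5.
Step 6. [r1c5∈{3}] r1c5 has the single candidate 3, so r1c5=3.
Step 7. [r3c1∈{4}] r3c1 is down to just 4, so r3c1=4.
Step 8. [r5c3∈{3}] only 3 remains possible at r5c3, so r5c3=3.
Step 9. [r5c6∈{2}] r5c6's peers cover all but 2 ⇒ r5c6=2.
Step 10. [r4c2∈{3}] r4c2 has the single candidate 3 ⇒ r4c2=3.
Step 11. [r3c5∈{2}] nothing but 2 survives at r3c5 ⇒ r3c5=2.
Step 12. [r2c5∈{6}] r2c5 has the single candidate 6, so r2c5=6.
Step 13. [r3c3∈{6}] r3c3 is down to just 6 ⇒ r3c3=6.
Step 14. [r6c4∈{5}] r6c4 has the single candidate 5. So r6c4=5.
Step 15. [r6c2∈{4}] only 4 remains possible at r6c2. So r6c2=4.

Answer: 1 6 4 2 3 5 / 3 2 5 1 6 4 / 4 5 6 3 2 1 / 2 3 1 4 5 6 / 5 1 3 6 4 2 / 6 4 2 5 1 3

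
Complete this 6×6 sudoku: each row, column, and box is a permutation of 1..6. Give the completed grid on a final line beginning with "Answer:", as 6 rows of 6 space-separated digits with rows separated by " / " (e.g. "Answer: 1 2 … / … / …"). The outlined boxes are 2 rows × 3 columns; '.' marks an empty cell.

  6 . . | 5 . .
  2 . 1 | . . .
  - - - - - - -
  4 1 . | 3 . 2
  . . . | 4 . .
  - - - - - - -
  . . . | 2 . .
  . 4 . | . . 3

Step 1. [r1c2∈{3}] nothing but 3 survives at r1c2, so r1c2=3.
Step 2. [r6c4∈{1,6}] r6c4 is the only open cell in col 4 admitting 1, so r6c4=1.
Step 3. [r6c1∈{5}] r6c1 has the single candidate 5. So r6c1=5.
Step 4. [r6c5∈{6}] only 6 remains possible at r6c5, so r6c5=6.
Step 5. [r4c6∈{1,5,6}] r4c6 is the only open cell in box 4 admitting 6 ⇒ r4c6=6.
Step 6. [r2c6∈{4}] r2c6 is down to just 4, so r2c6=4.
Step 7. [r3c5∈{5}] r3c5 is down to just 5. So r3c5=5.
Step 8. [r4c3∈{2,3,5}] across col 3, 5 lands solely at r4c3, so r4c3=5.
Step 9. [r5c3∈{3,6}] col 3 places 3 nowhere but r5c3, so r5c3=3.
Step 10. [r4c5∈{1}] r4c5 is down to just 1 ⇒ r4c5=1.
Step 11. [r2c4∈{6}] only 6 remains possible at r2c4 ⇒ r2c4=6.
Step 12. [r2c2∈{5}] nothing but 5 survives at r2c2 ⇒ r2c2=5.
Step 13. [r2c5∈{3}] r2c5 is down to just 3 ⇒ r2c5=3.
Step 14. [r1c3∈{4}] r1c3 is down to just 4. So r1c3=4.
Step 15. [r5c1∈{1}] r5c1's peers cover all but 1 ⇒ r5c1=1.
Step 16. [r1c6∈{1}] nothing but 1 survives at r1c6. So r1c6=1.
Step 17. [r5c2∈{6}] only 6 remains possible at r5c2. So r5c2=6.
Step 18. [r1c5∈{2}] r1c5 is down to just 2. So r1c5=2.
Step 19. [r3c3∈{6}] r3c3 has the single candidate 6. So r3c3=6.
Step 20. [r4c1∈{3}] nothing but 3 survives at r4c1 ⇒ r4c1=3.
Step 21. [r5c6∈{5}] nothing but 5 survives at r5c6. So r5c6=5.
Step 22. [r6c3∈{2}] r6c3 has the single candidate 2 ⇒ r6c3=2.
Step 23. [r5c5∈{4}] nothing but 4 survives at r5c5 ⇒ r5c5=4.
Step 24. [r4c2∈{2}] r4c2 has the single candidate 2. So r4c2=2.

Answer: 6 3 4 5 2 1 / 2 5 1 6 3 4 / 4 1 6 3 5 2 / 3 2 5 4 1 6 / 1 6 3 2 4 5 / 5 4 2 1 6 3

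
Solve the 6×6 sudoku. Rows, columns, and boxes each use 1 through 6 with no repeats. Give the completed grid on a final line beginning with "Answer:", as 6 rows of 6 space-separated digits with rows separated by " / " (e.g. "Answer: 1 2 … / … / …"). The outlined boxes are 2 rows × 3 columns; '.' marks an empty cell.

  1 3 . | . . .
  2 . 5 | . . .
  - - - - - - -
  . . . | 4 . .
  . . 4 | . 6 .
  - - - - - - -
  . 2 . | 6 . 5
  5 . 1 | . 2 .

Step 1. [r4c1∈{3}] nothing but 3 survives at r4c1, so r4c1=3.
Step 2. [r5c5∈{1,3,4}] in row 5, 1 fits only at r5c5, so r5c5=1.
Step 3. [r6c6∈{3,4}] r6c6 is the only open cell in box 6 admitting 4, so r6c6=4.
Step 4. [r1c3∈{6}] r1c3's peers cover all but 6. So r1c3=6.
Step 5. [r1c6∈{2}] only 2 remains possible at r1c6, so r1c6=2.
Step 6. [r4c6∈{1}] only 1 remains possible at r4c6 ⇒ r4c6=1.
Step 7. [r1c4∈{5}] r1c4's peers cover all but 5, so r1c4=5.
Step 8. [r3c5∈{3,5}] col 5 places 5 nowhere but r3c5 ⇒ r3c5=5.
Step 9. [r2c5∈{3,4}] in col 5, 3 fits only at r2c5. So r2c5=3.
Step 10. [r3c2∈{1,6}] in row 3, 1 fits only at r3c2. So r3c2=1.
Step 11. [r5c1∈{4}] r5c1 has the single candidate 4. So r5c1=4.
Step 12. [r2c2∈{4}] nothing but 4 survives at r2c2. So r2c2=4.
Step 13. [r3c6∈{3}] r3c6 is down to just 3. So r3c6=3.
Step 14. [r1c5∈{4}] r1c5's peers cover all but 4 ⇒ r1c5=4.
Step 15. [r2c6∈{6}] nothing but 6 survives at r2c6. So r2c6=6.
Step 16. [r3c3∈{2}] r3c3 has the single candidate 2 ⇒ r3c3=2.
Step 17. [r4c2∈{5}] r4c2 is down to just 5 ⇒ r4c2=5.
Step 18. [r2c4∈{1}] r2c4 is down to just 1, so r2c4=1.
Step 19. [r6c4∈{3}] r6c4 has the single candidate 3. So r6c4=3.
Step 20. [r5c3∈{3}] r5c3 has the single candidate 3, so r5c3=3.
Step 21. [r3c1∈{6}] r3c1's peers cover all but 6. So r3c1=6.
Step 22. [r6c2∈{6}] r6c2 is down to just 6, so r6c2=6.
Step 23. [r4c4∈{2}] r4c4's peers cover all but 2 ⇒ r4c4=2.

Answer: 1 3 6 5 4 2 / 2 4 5 1 3 6 / 6 1 2 4 5 3 / 3 5 4 2 6 1 / 4 2 3 6 1 5 / 5 6 1 3 2 4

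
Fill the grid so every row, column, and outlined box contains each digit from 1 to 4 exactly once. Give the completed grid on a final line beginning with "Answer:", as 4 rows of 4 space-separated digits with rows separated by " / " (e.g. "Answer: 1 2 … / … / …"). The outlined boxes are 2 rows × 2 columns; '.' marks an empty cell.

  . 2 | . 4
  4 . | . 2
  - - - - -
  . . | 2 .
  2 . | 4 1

Step 1. [r4c2∈{3}] nothing but 3 survives at r4c2 ⇒ r4c2=3.
Step 2. [r2c2∈{1}] only 1 remains possible at r2c2. So r2c2=1.
Step 3. [r1c3∈{1,3}] in row 1, 1 fits only at r1c3 ⇒ r1c3=1.
Step 4. [r3c2∈{4}] r3c2's peers cover all but 4 ⇒ r3c2=4.
Step 5. [r1c1∈{3}] nothing but 3 survives at r1c1 ⇒ r1c1=3.
Step 6. [r3c4∈{3}] r3c4's peers cover all but 3. So r3c4=3.
Step 7. [r3c1∈{1}] r3c1 is down to just 1. So r3c1=1.
Step 8. [r2c3∈{3}] only 3 remains possible at r2c3 ⇒ r2c3=3.

Answer: 3 2 1 4 / 4 1 3 2 / 1 4 2 3 / 2 3 4 1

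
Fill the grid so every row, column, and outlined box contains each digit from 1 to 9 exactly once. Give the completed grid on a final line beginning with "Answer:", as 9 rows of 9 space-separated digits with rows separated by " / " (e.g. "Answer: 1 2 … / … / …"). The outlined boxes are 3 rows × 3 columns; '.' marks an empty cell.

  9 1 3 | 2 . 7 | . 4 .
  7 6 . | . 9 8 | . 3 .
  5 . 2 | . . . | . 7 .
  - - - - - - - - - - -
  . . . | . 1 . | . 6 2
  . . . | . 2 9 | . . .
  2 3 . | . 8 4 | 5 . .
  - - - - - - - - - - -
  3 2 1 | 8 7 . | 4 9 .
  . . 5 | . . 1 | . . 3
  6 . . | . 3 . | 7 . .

Step 1. [r9c8∈{1,2,5,8}] across col 8, 5 lands solely at r9c8 ⇒ r9c8=5.
Step 2. [r3c2∈{4,8}] r3c2 is the only open cell in box 1 admitting 8. So r3c2=8.
Step 3. [r5c9∈{1,4,7,8}] r5c9 is the only open cell in col 9 admitting 4, so r5c9=4.
Step 4. [r7c9∈{6}] r7c9's peers cover all but 6. So r7c9=6.
Step 5. [r3c6∈{3,6}] r3c6 is the only open cell in col 6 admitting 6, so r3c6=6.
Step 6. [r3c4∈{1,3,4}] across row 3, 3 lands solely at r3c4, so r3c4=3.
Step 7. [r6c9∈{1,7,9}] across col 9, 7 lands solely at r6c9 ⇒ r6c9=7.
Step 8. [r4c7∈{3,8,9}] in box 6, 9 fits only at r4c7, so r4c7=9.
Step 9. [r3c7∈{1}] nothing but 1 survives at r3c7, so r3c7=1.
Step 10. [r8c2∈{4,7,9}] r8c2 is the only open cell in row 8 admitting 7 ⇒ r8c2=7.
Step 11. [r8c4∈{4,6,9}] in row 8, 9 fits only at r8c4. So r8c4=9.
Step 12. [r9c4∈{4}] r9c4 has the single candidate 4 ⇒ r9c4=4.
Step 13. [r4c2∈{4,5}] across col 2, 4 lands solely at r4c2. So r4c2=4.
Step 14. [r4c1∈{8}] r4c1's peers cover all but 8 ⇒ r4c1=8.
Step 15. [r2c9∈{5}] r2c9 is down to just 5. So r2c9=5.
Step 16. [r1c9∈{8}] only 8 remains possible at r1c9. So r1c9=8.
Step 17. [r8c8∈{2,8}] 2 has one home in col 8: r8c8 ⇒ r8c8=2.
Step 18. [r5c8∈{1,8}] across col 8, 8 lands solely at r5c8 ⇒ r5c8=8.
Step 19. [r4c3∈{7}] r4c3 has the single candidate 7 ⇒ r4c3=7.
Step 20. [r5c3∈{6}] r5c3's peers cover all but 6 ⇒ r5c3=6.
Step 21. [r4c4∈{5}] only 5 remains possible at r4c4 ⇒ r4c4=5.
Step 22. [r6c3∈{9}] r6c3's peers cover all but 9 ⇒ r6c3=9.
Step 23. [r1c7∈{6}] r1c7 has the single candidate 6. So r1c7=6.
Step 24. [r3c9∈{9}] r3c9 is down to just 9, so r3c9=9.
Step 25. [r9c6∈{2}] nothing but 2 survives at r9c6 ⇒ r9c6=2.
Step 26. [r3c5∈{4}] r3c5 has the single candidate 4 ⇒ r3c5=4.
Step 27. [r5c7∈{3}] r5c7 is down to just 3, so r5c7=3.
Step 28. [r8c1∈{4}] only 4 remains possible at r8c1 ⇒ r8c1=4.
Step 29. [r8c5∈{6}] r8c5's peers cover all but 6 ⇒ r8c5=6.
Step 30. [r6c4∈{6}] nothing but 6 survives at r6c4, so r6c4=6.
Step 31. [r5c2∈{5}] only 5 remains possible at r5c2, so r5c2=5.
Step 32. [r9c2∈{9}] r9c2 has the single candidate 9 ⇒ r9c2=9.
Step 33. [r5c4∈{7}] only 7 remains possible at r5c4 ⇒ r5c4=7.
Step 34. [r2c4∈{1}] r2c4's peers cover all but 1. So r2c4=1.
Step 35. [r9c3∈{8}] only 8 remains possible at r9c3, so r9c3=8.
Step 36. [r2c3∈{4}] r2c3's peers cover all but 4, so r2c3=4.
Step 37. [r9c9∈{1}] r9c9's peers cover all but 1, so r9c9=1.
Step 38. [r2c7∈{2}] r2c7 has the single candidate 2, so r2c7=2.
Step 39. [r4c6∈{3}] r4c6's peers cover all but 3 ⇒ r4c6=3.
Step 40. [r7c6∈{5}] r7c6 is down to just 5 ⇒ r7c6=5.
Step 41. [r8c7∈{8}] r8c7 is down to just 8, so r8c7=8.
Step 42. [r1c5∈{5}] only 5 remains possible at r1c5 ⇒ r1c5=5.
Step 43. [r5c1∈{1}] r5c1's peers cover all but 1 ⇒ r5c1=1.
Step 44. [r6c8∈{1}] r6c8's peers cover all but 1, so r6c8=1.

Answer: 9 1 3 2 5 7 6 4 8 / 7 6 4 1 9 8 2 3 5 / 5 8 2 3 4 6 1 7 9 / 8 4 7 5 1 3 9 6 2 / 1 5 6 7 2 9 3 8 4 / 2 3 9 6 8 4 5 1 7 / 3 2 1 8 7 5 4 9 6 / 4 7 5 9 6 1 8 2 3 / 6 9 8 4 3 2 7 5 1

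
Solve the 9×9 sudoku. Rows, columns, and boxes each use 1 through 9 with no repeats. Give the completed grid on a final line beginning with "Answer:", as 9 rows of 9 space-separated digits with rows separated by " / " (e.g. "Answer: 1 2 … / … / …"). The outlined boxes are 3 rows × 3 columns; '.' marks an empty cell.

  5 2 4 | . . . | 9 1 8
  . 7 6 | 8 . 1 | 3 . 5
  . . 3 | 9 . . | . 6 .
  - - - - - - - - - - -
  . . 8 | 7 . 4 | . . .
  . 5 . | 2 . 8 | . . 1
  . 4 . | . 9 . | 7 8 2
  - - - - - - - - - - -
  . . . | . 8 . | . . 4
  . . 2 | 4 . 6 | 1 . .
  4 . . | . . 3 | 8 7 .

Step 1. [r7c6∈{2,5,7,9}] 9 has one home in col 6: r7c6 ⇒ r7c6=9.
Step 2. [r6c3∈{1}] only 1 remains possible at r6c3 ⇒ r6c3=1.
Step 3. [r3c6∈{2,5,7}] across col 6, 2 lands solely at r3c6 ⇒ r3c6=2.
Step 4. [r3c5∈{4,5,7}] row 3 places 5 nowhere but r3c5. So r3c5=5.
Step 5. [r8c8∈{3,5,9}] in row 8, 5 fits only at r8c8 ⇒ r8c8=5.
Step 6. [r4c5∈{1,3,6}] 1 has one home in row 4: r4c5 ⇒ r4c5=1.
Step 7. [r4c1∈{2,3,6,9}] r4c1 is the only open cell in row 4 admitting 2 ⇒ r4c1=2.
Step 8. [r3c7∈{4}] only 4 remains possible at r3c7, so r3c7=4.
Step 9. [r5c7∈{6}] r5c7 has the single candidate 6, so r5c7=6.
Step 10. [r4c2∈{3,6,9}] across row 4, 6 lands solely at r4c2. So r4c2=6.
Step 11. [r5c5∈{3}] r5c5 is down to just 3. So r5c5=3.
Step 12. [r7c1∈{1,3,6,7}] in row 7, 6 fits only at r7c1. So r7c1=6.
Step 13. [r7c3∈{5,7}] in row 7, 7 fits only at r7c3, so r7c3=7.
Step 14. [r5c3∈{9}] r5c3 is down to just 9. So r5c3=9.
Step 15. [r7c4∈{1,5}] across row 7, 5 lands solely at r7c4 ⇒ r7c4=5.
Step 16. [r7c2∈{1,3}] row 7 places 1 nowhere but r7c2. So r7c2=1.
Step 17. [r8c2∈{3,8,9}] in col 2, 3 fits only at r8c2, so r8c2=3.
Step 18. [r8c9∈{9}] r8c9 is down to just 9, so r8c9=9.
Step 19. [r1c5∈{6,7}] col 5 places 6 nowhere but r1c5. So r1c5=6.
Step 20. [r7c8∈{2,3}] 3 has one home in row 7: r7c8, so r7c8=3.
Step 21. [r3c2∈{8}] r3c2 is down to just 8 ⇒ r3c2=8.
Step 22. [r6c6∈{5}] r6c6 has the single candidate 5. So r6c6=5.
Step 23. [r8c1∈{8}] only 8 remains possible at r8c1, so r8c1=8.
Step 24. [r4c9∈{3}] only 3 remains possible at r4c9 ⇒ r4c9=3.
Step 25. [r4c8∈{9}] r4c8 is down to just 9 ⇒ r4c8=9.
Step 26. [r1c4∈{3}] r1c4's peers cover all but 3. So r1c4=3.
Step 27. [r9c2∈{9}] r9c2 has the single candidate 9, so r9c2=9.
Step 28. [r2c8∈{2}] r2c8's peers cover all but 2, so r2c8=2.
Step 29. [r7c7∈{2}] r7c7 is down to just 2. So r7c7=2.
Step 30. [r6c4∈{6}] only 6 remains possible at r6c4, so r6c4=6.
Step 31. [r5c8∈{4}] only 4 remains possible at r5c8, so r5c8=4.
Step 32. [r3c1∈{1}] nothing but 1 survives at r3c1, so r3c1=1.
Step 33. [r6c1∈{3}] r6c1's peers cover all but 3. So r6c1=3.
Step 34. [r1c6∈{7}] r1c6 has the single candidate 7 ⇒ r1c6=7.
Step 35. [r5c1∈{7}] only 7 remains possible at r5c1, so r5c1=7.
Step 36. [r8c5∈{7}] r8c5 is down to just 7. So r8c5=7.
Step 37. [r2c5∈{4}] nothing but 4 survives at r2c5, so r2c5=4.
Step 38. [r9c4∈{1}] nothing but 1 survives at r9c4 ⇒ r9c4=1.
Step 39. [r3c9∈{7}] r3c9 has the single candidate 7 ⇒ r3c9=7.
Step 40. [r9c9∈{6}] r9c9 is down to just 6, so r9c9=6.
Step 41. [r2c1∈{9}] r2c1's peers cover all but 9, so r2c1=9.
Step 42. [r9c5∈{2}] r9c5 is down to just 2. So r9c5=2.
Step 43. [r9c3∈{5}] only 5 remains possible at r9c3 ⇒ r9c3=5.
Step 44. [r4c7∈{5}] nothing but 5 survives at r4c7. So r4c7=5.

Answer: 5 2 4 3 6 7 9 1 8 / 9 7 6 8 4 1 3 2 5 / 1 8 3 9 5 2 4 6 7 / 2 6 8 7 1 4 5 9 3 / 7 5 9 2 3 8 6 4 1 / 3 4 1 6 9 5 7 8 2 / 6 1 7 5 8 9 2 3 4 / 8 3 2 4 7 6 1 5 9 / 4 9 5 1 2 3 8 7 6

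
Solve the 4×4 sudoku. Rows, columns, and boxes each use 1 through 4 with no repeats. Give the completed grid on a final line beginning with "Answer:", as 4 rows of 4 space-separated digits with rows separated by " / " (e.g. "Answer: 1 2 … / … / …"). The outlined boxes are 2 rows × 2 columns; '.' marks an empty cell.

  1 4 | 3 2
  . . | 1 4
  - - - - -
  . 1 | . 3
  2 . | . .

Step 1. [r2c2∈{2,3}] across row 2, 2 lands solely at r2c2. So r2c2=2.
Step 2. [r3c1∈{4}] r3c1 is down to just 4, so r3c1=4.
Step 3. [r4c2∈{3}] r4c2 is down to just 3 ⇒ r4c2=3.
Step 4. [r4c4∈{1}] r4c4's peers cover all but 1 ⇒ r4c4=1.
Step 5. [r3c3∈{2}] nothing but 2 survives at r3c3 ⇒ r3c3=2.
Step 6. [r4c3∈{4}] r4c3 is down to just 4 ⇒ r4c3=4.
Step 7. [r2c1∈{3}] r2c1 is down to just 3, so r2c1=3.

Answer: 1 4 3 2 / 3 2 1 4 / 4 1 2 3 / 2 3 4 1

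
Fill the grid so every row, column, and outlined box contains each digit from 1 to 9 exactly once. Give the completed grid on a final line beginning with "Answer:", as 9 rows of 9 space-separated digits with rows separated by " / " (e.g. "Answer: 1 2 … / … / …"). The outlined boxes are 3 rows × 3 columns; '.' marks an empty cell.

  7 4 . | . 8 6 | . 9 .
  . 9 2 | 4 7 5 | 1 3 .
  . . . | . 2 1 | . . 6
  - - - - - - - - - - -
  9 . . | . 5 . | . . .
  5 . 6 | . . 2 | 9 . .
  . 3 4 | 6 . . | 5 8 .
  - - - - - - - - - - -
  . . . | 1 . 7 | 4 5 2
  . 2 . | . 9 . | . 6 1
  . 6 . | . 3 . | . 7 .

Step 1. [r7c2∈{8}] r7c2 has the single candidate 8, so r7c2=8.
Step 2. [r5c4∈{3,7,8}] row 5 places 8 nowhere but r5c4. So r5c4=8.
Step 3. [r4c4∈{3,7}] in col 4, 7 fits only at r4c4. So r4c4=7.
Step 4. [r5c5∈{1,4}] r5c5 is the only open cell in col 5 admitting 4. So r5c5=4.
Step 5. [r7c1∈{3}] r7c1 has the single candidate 3 ⇒ r7c1=3.
Step 6. [r9c7∈{8}] nothing but 8 survives at r9c7 ⇒ r9c7=8.
Step 7. [r4c2∈{1}] only 1 remains possible at r4c2. So r4c2=1.
Step 8. [r1c3∈{1,3,5}] row 1 places 1 nowhere but r1c3. So r1c3=1.
Step 9. [r5c9∈{3,7}] row 5 places 3 nowhere but r5c9. So r5c9=3.
Step 10. [r3c3∈{3,5,8}] 3 has one home in col 3: r3c3 ⇒ r3c3=3.
Step 11. [r8c4∈{5}] r8c4 has the single candidate 5. So r8c4=5.
Step 12. [r8c1∈{4}] r8c1 has the single candidate 4. So r8c1=4.
Step 13. [r4c8∈{2,4}] 2 has one home in col 8: r4c8. So r4c8=2.
Step 14. [r2c9∈{8}] only 8 remains possible at r2c9. So r2c9=8.
Step 15. [r9c3∈{5,9}] r9c3 is the only open cell in row 9 admitting 5. So r9c3=5.
Step 16. [r6c5∈{1}] only 1 remains possible at r6c5, so r6c5=1.
Step 17. [r8c6∈{8}] r8c6 is down to just 8, so r8c6=8.
Step 18. [r7c5∈{6}] r7c5 has the single candidate 6, so r7c5=6.
Step 19. [r6c1∈{2}] r6c1's peers cover all but 2. So r6c1=2.
Step 20. [r9c9∈{9}] only 9 remains possible at r9c9 ⇒ r9c9=9.
Step 21. [r1c9∈{5}] r1c9 has the single candidate 5, so r1c9=5.
Step 22. [r6c9∈{7}] r6c9 has the single candidate 7 ⇒ r6c9=7.
Step 23. [r3c7∈{7}] r3c7 has the single candidate 7 ⇒ r3c7=7.
Step 24. [r9c1∈{1}] r9c1's peers cover all but 1 ⇒ r9c1=1.
Step 25. [r4c6∈{3}] nothing but 3 survives at r4c6 ⇒ r4c6=3.
Step 26. [r5c8∈{1}] nothing but 1 survives at r5c8, so r5c8=1.
Step 27. [r9c4∈{2}] nothing but 2 survives at r9c4 ⇒ r9c4=2.
Step 28. [r4c9∈{4}] r4c9's peers cover all but 4, so r4c9=4.
Step 29. [r9c6∈{4}] nothing but 4 survives at r9c6, so r9c6=4.
Step 30. [r2c1∈{6}] r2c1 has the single candidate 6. So r2c1=6.
Step 31. [r6c6∈{9}] r6c6 is down to just 9. So r6c6=9.
Step 32. [r3c1∈{8}] r3c1's peers cover all but 8 ⇒ r3c1=8.
Step 33. [r5c2∈{7}] r5c2 is down to just 7 ⇒ r5c2=7.
Step 34. [r1c4∈{3}] r1c4 has the single candidate 3, so r1c4=3.
Step 35. [r1c7∈{2}] nothing but 2 survives at r1c7, so r1c7=2.
Step 36. [r7c3∈{9}] r7c3's peers cover all but 9. So r7c3=9.
Step 37. [r8c7∈{3}] nothing but 3 survives at r8c7, so r8c7=3.
Step 38. [r3c2∈{5}] r3c2 has the single candidate 5 ⇒ r3c2=5.
Step 39. [r3c4∈{9}] nothing but 9 survives at r3c4. So r3c4=9.
Step 40. [r3c8∈{4}] r3c8 has the single candidate 4 ⇒ r3c8=4.
Step 41. [r4c7∈{6}] r4c7 is down to just 6 ⇒ r4c7=6.
Step 42. [r4c3∈{8}] r4c3 has the single candidate 8. So r4c3=8.
Step 43. [r8c3∈{7}] r8c3 is down to just 7, so r8c3=7.

Answer: 7 4 1 3 8 6 2 9 5 / 6 9 2 4 7 5 1 3 8 / 8 5 3 9 2 1 7 4 6 / 9 1 8 7 5 3 6 2 4 / 5 7 6 8 4 2 9 1 3 / 2 3 4 6 1 9 5 8 7 / 3 8 9 1 6 7 4 5 2 / 4 2 7 5 9 8 3 6 1 / 1 6 5 2 3 4 8 7 9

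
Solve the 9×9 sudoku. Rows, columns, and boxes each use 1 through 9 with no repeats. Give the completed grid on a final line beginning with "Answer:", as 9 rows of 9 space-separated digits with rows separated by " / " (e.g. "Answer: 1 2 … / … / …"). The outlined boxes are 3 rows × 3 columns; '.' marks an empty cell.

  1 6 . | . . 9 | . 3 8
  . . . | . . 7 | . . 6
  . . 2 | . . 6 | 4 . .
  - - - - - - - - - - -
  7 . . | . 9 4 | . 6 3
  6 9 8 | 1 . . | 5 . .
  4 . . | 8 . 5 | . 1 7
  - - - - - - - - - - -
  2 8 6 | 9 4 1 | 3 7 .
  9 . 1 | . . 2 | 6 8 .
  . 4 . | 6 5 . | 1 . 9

Step 1. [r8c2∈{3,5,7}] r8c2 is the only open cell in box 7 admitting 5. So r8c2=5.
Step 2. [r2c2∈{3}] only 3 remains possible at r2c2 ⇒ r2c2=3.
Step 3. [r1c5∈{2}] r1c5's peers cover all but 2 ⇒ r1c5=2.
Step 4. [r5c9∈{2,4}] col 9 places 2 nowhere but r5c9. So r5c9=2.
Step 5. [r2c3∈{4,5,9}] 9 has one home in col 3: r2c3. So r2c3=9.
Step 6. [r1c3∈{4,5,7}] 4 has one home in col 3: r1c3, so r1c3=4.
Step 7. [r5c6∈{3}] r5c6's peers cover all but 3. So r5c6=3.
Step 8. [r2c5∈{1,8}] in row 2, 1 fits only at r2c5, so r2c5=1.
Step 9. [r8c4∈{3,7}] col 4 places 7 nowhere but r8c4 ⇒ r8c4=7.
Step 10. [r3c4∈{3,5}] col 4 places 3 nowhere but r3c4, so r3c4=3.
Step 11. [r2c1∈{5,8}] r2c1 is the only open cell in row 2 admitting 8. So r2c1=8.
Step 12. [r3c1∈{5}] only 5 remains possible at r3c1 ⇒ r3c1=5.
Step 13. [r2c8∈{2,5}] in col 8, 5 fits only at r2c8, so r2c8=5.
Step 14. [r4c4∈{2}] nothing but 2 survives at r4c4 ⇒ r4c4=2.
Step 15. [r9c1∈{3}] r9c1 has the single candidate 3, so r9c1=3.
Step 16. [r8c5∈{3}] nothing but 3 survives at r8c5, so r8c5=3.
Step 17. [r7c9∈{5}] nothing but 5 survives at r7c9. So r7c9=5.
Step 18. [r6c7∈{9}] r6c7 has the single candidate 9, so r6c7=9.
Step 19. [r4c7∈{8}] r4c7 has the single candidate 8 ⇒ r4c7=8.
Step 20. [r4c3∈{5}] only 5 remains possible at r4c3 ⇒ r4c3=5.
Step 21. [r6c2∈{2}] nothing but 2 survives at r6c2, so r6c2=2.
Step 22. [r8c9∈{4}] nothing but 4 survives at r8c9, so r8c9=4.
Step 23. [r1c7∈{7}] only 7 remains possible at r1c7, so r1c7=7.
Step 24. [r3c8∈{9}] r3c8 has the single candidate 9 ⇒ r3c8=9.
Step 25. [r2c7∈{2}] r2c7 has the single candidate 2, so r2c7=2.
Step 26. [r9c8∈{2}] only 2 remains possible at r9c8. So r9c8=2.
Step 27. [r6c3∈{3}] r6c3 has the single candidate 3, so r6c3=3.
Step 28. [r4c2∈{1}] only 1 remains possible at r4c2. So r4c2=1.
Step 29. [r5c8∈{4}] r5c8 has the single candidate 4. So r5c8=4.
Step 30. [r9c3∈{7}] only 7 remains possible at r9c3. So r9c3=7.
Step 31. [r6c5∈{6}] nothing but 6 survives at r6c5. So r6c5=6.
Step 32. [r3c9∈{1}] only 1 remains possible at r3c9. So r3c9=1.
Step 33. [r2c4∈{4}] r2c4 is down to just 4. So r2c4=4.
Step 34. [r1c4∈{5}] r1c4 has the single candidate 5, so r1c4=5.
Step 35. [r5c5∈{7}] r5c5's peers cover all but 7, so r5c5=7.
Step 36. [r3c5∈{8}] r3c5 is down to just 8. So r3c5=8.
Step 37. [r3c2∈{7}] nothing but 7 survives at r3c2 ⇒ r3c2=7.
Step 38. [r9c6∈{8}] only 8 remains possible at r9c6. So r9c6=8.

Answer: 1 6 4 5 2 9 7 3 8 / 8 3 9 4 1 7 2 5 6 / 5 7 2 3 8 6 4 9 1 / 7 1 5 2 9 4 8 6 3 / 6 9 8 1 7 3 5 4 2 / 4 2 3 8 6 5 9 1 7 / 2 8 6 9 4 1 3 7 5 / 9 5 1 7 3 2 6 8 4 / 3 4 7 6 5 8 1 2 9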